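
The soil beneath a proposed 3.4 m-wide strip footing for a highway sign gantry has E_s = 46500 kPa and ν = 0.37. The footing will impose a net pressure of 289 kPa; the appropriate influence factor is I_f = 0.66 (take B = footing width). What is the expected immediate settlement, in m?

S_e ≈ 0.012 m

Immediate (elastic) settlement: S_e = q·B·(1−ν²)/E_s · I_f.
S_e = 289 × 3.4 × (1 − 0.37²) / 46500 × 0.66
    = 289 × 3.4 × 0.8631 / 46500 × 0.66
    = 0.01204 m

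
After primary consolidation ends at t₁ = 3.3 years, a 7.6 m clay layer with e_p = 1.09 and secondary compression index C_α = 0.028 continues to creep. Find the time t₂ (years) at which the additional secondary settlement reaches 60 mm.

t₂ ≈ 12.8 years

S_s = C_α·H/(1+e_p)·log₁₀(t₂/t₁) ⇒ log₁₀(t₂/t₁) = S_s·(1+e_p)/(C_α·H).
log₁₀(t₂/t₁) = 0.06 × (1+1.09) / (0.028×7.6) = 0.5893
t₂ = t₁ × 10^0.5893 = 3.3 × 3.884 = 12.82 years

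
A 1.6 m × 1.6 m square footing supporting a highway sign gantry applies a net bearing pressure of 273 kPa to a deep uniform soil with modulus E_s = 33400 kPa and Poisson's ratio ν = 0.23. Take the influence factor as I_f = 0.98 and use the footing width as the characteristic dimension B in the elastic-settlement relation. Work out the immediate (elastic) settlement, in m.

Immediate (elastic) settlement: S_e = q·B·(1−ν²)/E_s · I_f.
S_e = 273 × 1.6 × (1 − 0.23²) / 33400 × 0.98
    = 273 × 1.6 × 0.9471 / 33400 × 0.98
    = 0.01214 m

S_e ≈ 0.0121 m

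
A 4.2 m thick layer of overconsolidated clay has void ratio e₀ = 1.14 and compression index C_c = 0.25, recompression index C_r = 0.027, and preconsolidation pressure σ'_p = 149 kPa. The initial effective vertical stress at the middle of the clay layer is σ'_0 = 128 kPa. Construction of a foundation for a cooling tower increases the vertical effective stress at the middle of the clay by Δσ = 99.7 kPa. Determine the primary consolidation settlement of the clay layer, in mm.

S_c ≈ 93.9 mm

Final effective stress: σ'_f = 128 + 99.7 = 227.7 kPa.
σ'_f = 227.7 > σ'_p = 149 kPa, so the stress path crosses the preconsolidation pressure — recompression up to σ'_p, then virgin compression beyond:
S_c = H/(1+e₀)·[C_r·log₁₀(σ'_p/σ'_0) + C_c·log₁₀(σ'_f/σ'_p)]
    = 4.2/2.14 × [0.027×log₁₀(149/128) + 0.25×log₁₀(227.7/149)]
    = 1.9626 × [0.0017814 + 0.046044] = 0.09386 m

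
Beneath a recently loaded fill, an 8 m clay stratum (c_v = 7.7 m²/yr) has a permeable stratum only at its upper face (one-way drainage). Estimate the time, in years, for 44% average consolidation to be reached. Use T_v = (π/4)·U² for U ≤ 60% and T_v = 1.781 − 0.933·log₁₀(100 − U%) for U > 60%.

t ≈ 1.26 years

Drainage path length: H_d = H = 8 m (single drainage).
U ≤ 60%: T_v = (π/4)·U² = (π/4)×0.44² = 0.15205.
t = T_v·H_d²/c_v = 0.15205×8²/7.7 = 1.264 years.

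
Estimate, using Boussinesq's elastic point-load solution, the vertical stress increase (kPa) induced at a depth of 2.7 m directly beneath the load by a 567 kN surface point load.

Δσ_z ≈ 37.1 kPa

Boussinesq vertical stress below a point load on an elastic half-space:
Δσ_z = 3P/(2πz²) · [1 + (r/z)²]^(−5/2)
r/z = 0/2.7 = 0; [1+(r/z)²]^(−5/2) = 1.
Δσ_z = 3×567/(2π×2.7²) × 1 = 37.136 × 1 = 37.14 kPa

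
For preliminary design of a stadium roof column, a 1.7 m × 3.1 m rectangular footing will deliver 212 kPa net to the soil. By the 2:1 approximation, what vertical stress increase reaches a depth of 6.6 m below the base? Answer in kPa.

By the 2:1 method the load spreads at 1 horizontal : 2 vertical, so at depth z the loaded area has grown by z in each plan dimension:
Δσ = qBL/((B+z)(L+z)) = 212×1.7×3.1/((1.7+6.6)(3.1+6.6)) = 13.877 kPa

Δσ_z ≈ 13.9 kPa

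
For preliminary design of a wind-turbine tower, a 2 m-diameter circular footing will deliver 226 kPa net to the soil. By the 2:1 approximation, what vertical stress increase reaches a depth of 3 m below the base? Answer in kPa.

By the 2:1 method the load spreads at 1 horizontal : 2 vertical, so at depth z the loaded area has grown by z in each plan dimension:
Δσ ≈ qD²/(D+z)² = 226×2²/(2+3)² = 36.16 kPa

Δσ_z ≈ 36.2 kPa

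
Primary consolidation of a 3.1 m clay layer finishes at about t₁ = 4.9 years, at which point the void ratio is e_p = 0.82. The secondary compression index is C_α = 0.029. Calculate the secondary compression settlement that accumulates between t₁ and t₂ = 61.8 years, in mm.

S_s ≈ 54.4 mm

Secondary compression: S_s = C_α·H/(1+e_p)·log₁₀(t₂/t₁)
S_s = 0.029×3.1/(1+0.82)×log₁₀(61.8/4.9)
    = 0.0494 × 1.101 = 0.05437 m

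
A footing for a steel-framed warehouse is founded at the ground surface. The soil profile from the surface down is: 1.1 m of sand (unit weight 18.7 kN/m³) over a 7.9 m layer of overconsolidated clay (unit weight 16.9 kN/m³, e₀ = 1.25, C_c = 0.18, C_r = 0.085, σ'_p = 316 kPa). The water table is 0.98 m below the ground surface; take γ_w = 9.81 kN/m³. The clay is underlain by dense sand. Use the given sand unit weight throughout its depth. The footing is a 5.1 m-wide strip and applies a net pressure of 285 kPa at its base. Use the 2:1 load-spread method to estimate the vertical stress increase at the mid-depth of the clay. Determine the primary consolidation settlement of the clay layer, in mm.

Mid-depth of clay below the ground surface: z = 1.1 + 7.9/2 = 5.05 m.
Total vertical stress at mid-clay: σ_v = 18.7×1.1 + 16.9×3.95 = 87.325 kPa.
Pore pressure: u = 9.81×(5.05 − 0.98) = 39.927 kPa.
Initial effective stress: σ'_0 = σ_v − u = 87.325 − 39.927 = 47.398 kPa.
Stress increase at mid-clay by the 2:1 spreading method:
Δσ = qB/(B+z) = 285×5.1/(5.1+5.05) = 143.2 kPa
Final effective stress: σ'_f = 47.398 + 143.2 = 190.6 kPa.
σ'_f = 190.6 ≤ σ'_p = 316 kPa, so the clay remains overconsolidated and only the recompression index applies:
S_c = C_r·H/(1+e₀)·log₁₀(σ'_f/σ'_0) = 0.085×7.9/2.25×log₁₀(190.6/47.398)
    = 0.29844 × 0.60436 = 0.1804 m

S_c ≈ 180 mm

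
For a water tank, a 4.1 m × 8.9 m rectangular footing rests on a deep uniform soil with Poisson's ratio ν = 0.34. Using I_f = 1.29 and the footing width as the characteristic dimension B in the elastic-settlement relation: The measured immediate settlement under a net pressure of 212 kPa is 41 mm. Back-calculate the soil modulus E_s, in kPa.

E_s ≈ 24200 kPa

S_e = q·B·(1−ν²)/E_s · I_f  ⇒  E_s = q·B·(1−ν²)·I_f / S_e.
E_s = 212 × 4.1 × 0.8844 × 1.29 / 0.041 = 24190 kPa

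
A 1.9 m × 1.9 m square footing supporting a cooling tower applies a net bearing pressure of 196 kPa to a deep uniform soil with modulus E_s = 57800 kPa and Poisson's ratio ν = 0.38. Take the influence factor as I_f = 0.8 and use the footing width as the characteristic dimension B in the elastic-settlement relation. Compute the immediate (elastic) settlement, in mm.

Immediate (elastic) settlement: S_e = q·B·(1−ν²)/E_s · I_f.
S_e = 196 × 1.9 × (1 − 0.38²) / 57800 × 0.8
    = 196 × 1.9 × 0.8556 / 57800 × 0.8
    = 0.00441 m = 4.41 mm

S_e ≈ 4.41 mm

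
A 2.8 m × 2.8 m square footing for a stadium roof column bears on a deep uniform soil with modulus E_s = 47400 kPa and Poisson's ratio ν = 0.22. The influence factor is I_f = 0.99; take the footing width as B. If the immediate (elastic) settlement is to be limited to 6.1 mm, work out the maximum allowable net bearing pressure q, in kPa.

q ≈ 110 kPa

S_e = q·B·(1−ν²)/E_s · I_f  ⇒  q = S_e·E_s / (B·(1−ν²)·I_f).
q = 0.0061 × 47400 / (2.8 × 0.9516 × 0.99) = 109.6 kPa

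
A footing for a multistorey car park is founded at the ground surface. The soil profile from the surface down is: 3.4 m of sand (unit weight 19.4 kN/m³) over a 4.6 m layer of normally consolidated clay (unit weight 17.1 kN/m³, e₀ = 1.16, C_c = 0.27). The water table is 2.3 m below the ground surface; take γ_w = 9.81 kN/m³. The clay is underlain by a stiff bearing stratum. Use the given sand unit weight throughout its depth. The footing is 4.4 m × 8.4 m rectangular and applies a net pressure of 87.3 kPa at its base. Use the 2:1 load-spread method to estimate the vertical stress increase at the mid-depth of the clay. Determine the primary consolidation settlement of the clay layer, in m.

Mid-depth of clay below the ground surface: z = 3.4 + 4.6/2 = 5.7 m.
Total vertical stress at mid-clay: σ_v = 19.4×3.4 + 17.1×2.3 = 105.29 kPa.
Pore pressure: u = 9.81×(5.7 − 2.3) = 33.354 kPa.
Initial effective stress: σ'_0 = σ_v − u = 105.29 − 33.354 = 71.936 kPa.
Stress increase at mid-clay by the 2:1 spreading method:
Δσ = qBL/((B+z)(L+z)) = 87.3×4.4×8.4/((4.4+5.7)(8.4+5.7)) = 22.657 kPa
Final effective stress: σ'_f = σ'_0 + Δσ = 71.936 + 22.657 = 94.593 kPa.
Normally consolidated clay, so the full stress increment lies on the virgin compression line:
S_c = C_c·H/(1+e₀)·log₁₀(σ'_f/σ'_0) = 0.27×4.6/(1+1.16)×log₁₀(94.593/71.936)
    = 0.575 × 0.11891 = 0.06837 m

S_c ≈ 0.0684 m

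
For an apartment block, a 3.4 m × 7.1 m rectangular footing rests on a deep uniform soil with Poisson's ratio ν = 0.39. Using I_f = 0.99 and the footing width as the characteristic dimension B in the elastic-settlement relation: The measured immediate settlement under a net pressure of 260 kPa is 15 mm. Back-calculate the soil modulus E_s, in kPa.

E_s ≈ 49500 kPa

S_e = q·B·(1−ν²)/E_s · I_f  ⇒  E_s = q·B·(1−ν²)·I_f / S_e.
E_s = 260 × 3.4 × 0.8479 × 0.99 / 0.015 = 49470 kPa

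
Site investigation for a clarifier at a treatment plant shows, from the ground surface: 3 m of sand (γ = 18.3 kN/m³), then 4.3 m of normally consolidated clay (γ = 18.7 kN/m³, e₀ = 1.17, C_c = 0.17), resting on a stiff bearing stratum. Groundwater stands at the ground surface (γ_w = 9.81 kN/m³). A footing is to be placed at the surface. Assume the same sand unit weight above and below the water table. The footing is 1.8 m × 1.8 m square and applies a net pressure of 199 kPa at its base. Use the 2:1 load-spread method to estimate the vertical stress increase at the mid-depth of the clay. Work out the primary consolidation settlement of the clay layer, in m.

S_c ≈ 0.0383 m

Mid-depth of clay below the ground surface: z = 3 + 4.3/2 = 5.15 m.
Total vertical stress at mid-clay: σ_v = 18.3×3 + 18.7×2.15 = 95.105 kPa.
Pore pressure: u = 9.81×(5.15 − 0) = 50.522 kPa.
Initial effective stress: σ'_0 = σ_v − u = 95.105 − 50.522 = 44.583 kPa.
Stress increase at mid-clay by the 2:1 spreading method:
Δσ = qBL/((B+z)(L+z)) = 199×1.8×1.8/((1.8+5.15)(1.8+5.15)) = 13.348 kPa
Final effective stress: σ'_f = σ'_0 + Δσ = 44.583 + 13.348 = 57.931 kPa.
Normally consolidated clay, so the full stress increment lies on the virgin compression line:
S_c = C_c·H/(1+e₀)·log₁₀(σ'_f/σ'_0) = 0.17×4.3/(1+1.17)×log₁₀(57.931/44.583)
    = 0.33687 × 0.11374 = 0.03832 m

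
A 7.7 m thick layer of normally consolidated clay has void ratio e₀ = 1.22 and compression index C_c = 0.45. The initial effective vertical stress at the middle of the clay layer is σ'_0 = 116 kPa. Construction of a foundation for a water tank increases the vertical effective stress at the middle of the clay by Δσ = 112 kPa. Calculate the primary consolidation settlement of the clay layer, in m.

Final effective stress: σ'_f = σ'_0 + Δσ = 116 + 112 = 228 kPa.
Normally consolidated clay, so the full stress increment lies on the virgin compression line:
S_c = C_c·H/(1+e₀)·log₁₀(σ'_f/σ'_0) = 0.45×7.7/(1+1.22)×log₁₀(228/116)
    = 1.5608 × 0.29348 = 0.4581 m

S_c ≈ 0.458 m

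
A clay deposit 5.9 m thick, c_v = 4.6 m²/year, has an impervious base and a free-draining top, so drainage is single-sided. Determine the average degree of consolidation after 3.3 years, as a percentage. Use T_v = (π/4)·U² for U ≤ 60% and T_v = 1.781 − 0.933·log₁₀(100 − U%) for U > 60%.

Drainage path length: H_d = H = 5.9 m (single drainage).
T_v = c_v·t/H_d² = 4.6×3.3/5.9² = 0.43608.
T_v = 0.43608 corresponds to the U > 60% branch:
U = 1 − 10^((1.781 − T_v)/0.933)/100 = 0.7236

U ≈ 72.4 %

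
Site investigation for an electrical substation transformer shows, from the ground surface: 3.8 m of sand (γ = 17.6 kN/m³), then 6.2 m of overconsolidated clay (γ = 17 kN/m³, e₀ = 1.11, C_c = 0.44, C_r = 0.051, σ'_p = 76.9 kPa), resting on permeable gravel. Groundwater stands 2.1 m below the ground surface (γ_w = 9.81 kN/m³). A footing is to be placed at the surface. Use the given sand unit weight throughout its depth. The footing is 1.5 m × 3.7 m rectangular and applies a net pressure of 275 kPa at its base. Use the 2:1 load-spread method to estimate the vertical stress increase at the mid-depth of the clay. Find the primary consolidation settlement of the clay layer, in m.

Mid-depth of clay below the ground surface: z = 3.8 + 6.2/2 = 6.9 m.
Total vertical stress at mid-clay: σ_v = 17.6×3.8 + 17×3.1 = 119.58 kPa.
Pore pressure: u = 9.81×(6.9 − 2.1) = 47.088 kPa.
Initial effective stress: σ'_0 = σ_v − u = 119.58 − 47.088 = 72.492 kPa.
Stress increase at mid-clay by the 2:1 spreading method:
Δσ = qBL/((B+z)(L+z)) = 275×1.5×3.7/((1.5+6.9)(3.7+6.9)) = 17.141 kPa
Final effective stress: σ'_f = 72.492 + 17.141 = 89.633 kPa.
σ'_f = 89.633 > σ'_p = 76.9 kPa, so the stress path crosses the preconsolidation pressure — recompression up to σ'_p, then virgin compression beyond:
S_c = H/(1+e₀)·[C_r·log₁₀(σ'_p/σ'_0) + C_c·log₁₀(σ'_f/σ'_p)]
    = 6.2/2.11 × [0.051×log₁₀(76.9/72.492) + 0.44×log₁₀(89.633/76.9)]
    = 2.9384 × [0.0013074 + 0.029278] = 0.08987 m

S_c ≈ 0.0899 m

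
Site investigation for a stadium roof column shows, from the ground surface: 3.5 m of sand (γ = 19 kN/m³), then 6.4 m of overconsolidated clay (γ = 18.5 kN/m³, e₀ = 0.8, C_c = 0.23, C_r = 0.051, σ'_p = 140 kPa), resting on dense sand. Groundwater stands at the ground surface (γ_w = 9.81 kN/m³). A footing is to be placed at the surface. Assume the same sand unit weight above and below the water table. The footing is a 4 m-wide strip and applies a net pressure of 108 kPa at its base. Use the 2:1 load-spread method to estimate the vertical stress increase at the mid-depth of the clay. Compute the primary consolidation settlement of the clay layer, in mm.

Mid-depth of clay below the ground surface: z = 3.5 + 6.4/2 = 6.7 m.
Total vertical stress at mid-clay: σ_v = 19×3.5 + 18.5×3.2 = 125.7 kPa.
Pore pressure: u = 9.81×(6.7 − 0) = 65.727 kPa.
Initial effective stress: σ'_0 = σ_v − u = 125.7 − 65.727 = 59.973 kPa.
Stress increase at mid-clay by the 2:1 spreading method:
Δσ = qB/(B+z) = 108×4/(4+6.7) = 40.374 kPa
Final effective stress: σ'_f = 59.973 + 40.374 = 100.35 kPa.
σ'_f = 100.35 ≤ σ'_p = 140 kPa, so the clay remains overconsolidated and only the recompression index applies:
S_c = C_r·H/(1+e₀)·log₁₀(σ'_f/σ'_0) = 0.051×6.4/1.8×log₁₀(100.35/59.973)
    = 0.18134 × 0.22356 = 0.04054 m

S_c ≈ 40.5 mm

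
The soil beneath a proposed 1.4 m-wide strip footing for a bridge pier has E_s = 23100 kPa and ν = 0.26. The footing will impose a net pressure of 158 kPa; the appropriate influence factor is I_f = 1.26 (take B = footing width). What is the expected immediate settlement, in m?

Immediate (elastic) settlement: S_e = q·B·(1−ν²)/E_s · I_f.
S_e = 158 × 1.4 × (1 − 0.26²) / 23100 × 1.26
    = 158 × 1.4 × 0.9324 / 23100 × 1.26
    = 0.01125 m

S_e ≈ 0.0112 m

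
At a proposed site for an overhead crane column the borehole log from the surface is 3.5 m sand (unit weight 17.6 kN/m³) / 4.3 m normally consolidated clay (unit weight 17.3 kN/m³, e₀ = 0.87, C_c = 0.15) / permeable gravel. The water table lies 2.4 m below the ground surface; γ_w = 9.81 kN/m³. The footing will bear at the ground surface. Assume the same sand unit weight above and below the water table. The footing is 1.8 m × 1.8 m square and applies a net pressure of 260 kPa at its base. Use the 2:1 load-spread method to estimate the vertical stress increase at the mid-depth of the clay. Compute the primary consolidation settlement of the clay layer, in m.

S_c ≈ 0.0306 m

Mid-depth of clay below the ground surface: z = 3.5 + 4.3/2 = 5.65 m.
Total vertical stress at mid-clay: σ_v = 17.6×3.5 + 17.3×2.15 = 98.795 kPa.
Pore pressure: u = 9.81×(5.65 − 2.4) = 31.883 kPa.
Initial effective stress: σ'_0 = σ_v − u = 98.795 − 31.883 = 66.912 kPa.
Stress increase at mid-clay by the 2:1 spreading method:
Δσ = qBL/((B+z)(L+z)) = 260×1.8×1.8/((1.8+5.65)(1.8+5.65)) = 15.178 kPa
Final effective stress: σ'_f = σ'_0 + Δσ = 66.912 + 15.178 = 82.09 kPa.
Normally consolidated clay, so the full stress increment lies on the virgin compression line:
S_c = C_c·H/(1+e₀)·log₁₀(σ'_f/σ'_0) = 0.15×4.3/(1+0.87)×log₁₀(82.09/66.912)
    = 0.34492 × 0.088786 = 0.03062 m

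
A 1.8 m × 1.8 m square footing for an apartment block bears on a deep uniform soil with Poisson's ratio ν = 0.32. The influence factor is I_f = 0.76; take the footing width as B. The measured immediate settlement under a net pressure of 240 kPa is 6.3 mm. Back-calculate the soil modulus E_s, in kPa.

S_e = q·B·(1−ν²)/E_s · I_f  ⇒  E_s = q·B·(1−ν²)·I_f / S_e.
E_s = 240 × 1.8 × 0.8976 × 0.76 / 0.0063 = 46780 kPa

E_s ≈ 46800 kPa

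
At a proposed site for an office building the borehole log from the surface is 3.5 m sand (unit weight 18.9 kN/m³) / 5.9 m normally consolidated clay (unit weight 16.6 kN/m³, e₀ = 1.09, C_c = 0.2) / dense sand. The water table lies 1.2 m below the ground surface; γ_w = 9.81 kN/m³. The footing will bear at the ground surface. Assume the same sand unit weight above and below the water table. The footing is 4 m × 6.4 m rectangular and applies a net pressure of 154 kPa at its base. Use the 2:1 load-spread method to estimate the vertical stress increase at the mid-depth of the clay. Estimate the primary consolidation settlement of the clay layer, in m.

Mid-depth of clay below the ground surface: z = 3.5 + 5.9/2 = 6.45 m.
Total vertical stress at mid-clay: σ_v = 18.9×3.5 + 16.6×2.95 = 115.12 kPa.
Pore pressure: u = 9.81×(6.45 − 1.2) = 51.503 kPa.
Initial effective stress: σ'_0 = σ_v − u = 115.12 − 51.503 = 63.617 kPa.
Stress increase at mid-clay by the 2:1 spreading method:
Δσ = qBL/((B+z)(L+z)) = 154×4×6.4/((4+6.45)(6.4+6.45)) = 29.359 kPa
Final effective stress: σ'_f = σ'_0 + Δσ = 63.617 + 29.359 = 92.976 kPa.
Normally consolidated clay, so the full stress increment lies on the virgin compression line:
S_c = C_c·H/(1+e₀)·log₁₀(σ'_f/σ'_0) = 0.2×5.9/(1+1.09)×log₁₀(92.976/63.617)
    = 0.56459 × 0.1648 = 0.09304 m

S_c ≈ 0.093 m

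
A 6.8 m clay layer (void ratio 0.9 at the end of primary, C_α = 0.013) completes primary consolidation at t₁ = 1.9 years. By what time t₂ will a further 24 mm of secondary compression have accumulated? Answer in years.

t₂ ≈ 6.23 years

S_s = C_α·H/(1+e_p)·log₁₀(t₂/t₁) ⇒ log₁₀(t₂/t₁) = S_s·(1+e_p)/(C_α·H).
log₁₀(t₂/t₁) = 0.024 × (1+0.9) / (0.013×6.8) = 0.5158
t₂ = t₁ × 10^0.5158 = 1.9 × 3.28 = 6.231 years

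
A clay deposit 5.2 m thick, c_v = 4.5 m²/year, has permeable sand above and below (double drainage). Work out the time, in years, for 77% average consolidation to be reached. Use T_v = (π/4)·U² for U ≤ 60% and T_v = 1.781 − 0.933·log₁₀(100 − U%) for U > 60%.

t ≈ 0.767 years

Drainage path length: H_d = H/2 = 2.6 m (double drainage).
U > 60%: T_v = 1.781 − 0.933·log₁₀(100 − 77) = 0.51051.
t = T_v·H_d²/c_v = 0.51051×2.6²/4.5 = 0.7669 years.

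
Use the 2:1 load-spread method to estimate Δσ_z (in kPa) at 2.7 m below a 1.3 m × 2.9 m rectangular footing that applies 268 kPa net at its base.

By the 2:1 method the load spreads at 1 horizontal : 2 vertical, so at depth z the loaded area has grown by z in each plan dimension:
Δσ = qBL/((B+z)(L+z)) = 268×1.3×2.9/((1.3+2.7)(2.9+2.7)) = 45.105 kPa

Δσ_z ≈ 45.1 kPa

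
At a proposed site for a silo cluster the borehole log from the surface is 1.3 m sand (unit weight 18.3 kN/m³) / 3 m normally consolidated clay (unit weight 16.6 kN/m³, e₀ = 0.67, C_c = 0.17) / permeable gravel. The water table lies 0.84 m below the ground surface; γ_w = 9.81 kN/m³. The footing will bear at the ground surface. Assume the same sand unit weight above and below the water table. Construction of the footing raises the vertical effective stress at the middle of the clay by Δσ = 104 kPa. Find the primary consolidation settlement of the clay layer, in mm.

Mid-depth of clay below the ground surface: z = 1.3 + 3/2 = 2.8 m.
Total vertical stress at mid-clay: σ_v = 18.3×1.3 + 16.6×1.5 = 48.69 kPa.
Pore pressure: u = 9.81×(2.8 − 0.84) = 19.228 kPa.
Initial effective stress: σ'_0 = σ_v − u = 48.69 − 19.228 = 29.462 kPa.
Final effective stress: σ'_f = σ'_0 + Δσ = 29.462 + 104 = 133.46 kPa.
Normally consolidated clay, so the full stress increment lies on the virgin compression line:
S_c = C_c·H/(1+e₀)·log₁₀(σ'_f/σ'_0) = 0.17×3/(1+0.67)×log₁₀(133.46/29.462)
    = 0.30539 × 0.65609 = 0.2004 m

S_c ≈ 200 mm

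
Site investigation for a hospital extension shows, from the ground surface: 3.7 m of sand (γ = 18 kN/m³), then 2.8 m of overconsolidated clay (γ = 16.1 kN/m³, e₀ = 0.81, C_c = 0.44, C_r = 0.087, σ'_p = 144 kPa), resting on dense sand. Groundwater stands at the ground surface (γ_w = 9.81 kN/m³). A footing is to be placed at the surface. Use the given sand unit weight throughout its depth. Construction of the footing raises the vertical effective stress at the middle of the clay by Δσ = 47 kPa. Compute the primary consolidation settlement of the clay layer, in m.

Mid-depth of clay below the ground surface: z = 3.7 + 2.8/2 = 5.1 m.
Total vertical stress at mid-clay: σ_v = 18×3.7 + 16.1×1.4 = 89.14 kPa.
Pore pressure: u = 9.81×(5.1 − 0) = 50.031 kPa.
Initial effective stress: σ'_0 = σ_v − u = 89.14 − 50.031 = 39.109 kPa.
Final effective stress: σ'_f = 39.109 + 47 = 86.109 kPa.
σ'_f = 86.109 ≤ σ'_p = 144 kPa, so the clay remains overconsolidated and only the recompression index applies:
S_c = C_r·H/(1+e₀)·log₁₀(σ'_f/σ'_0) = 0.087×2.8/1.81×log₁₀(86.109/39.109)
    = 0.13459 × 0.34277 = 0.04613 m

S_c ≈ 0.0461 m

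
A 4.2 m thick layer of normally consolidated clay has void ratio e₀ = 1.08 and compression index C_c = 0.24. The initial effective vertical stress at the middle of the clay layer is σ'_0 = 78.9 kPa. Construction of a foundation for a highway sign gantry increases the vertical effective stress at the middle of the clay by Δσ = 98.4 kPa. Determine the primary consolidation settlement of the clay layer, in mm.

S_c ≈ 170 mm

Final effective stress: σ'_f = σ'_0 + Δσ = 78.9 + 98.4 = 177.3 kPa.
Normally consolidated clay, so the full stress increment lies on the virgin compression line:
S_c = C_c·H/(1+e₀)·log₁₀(σ'_f/σ'_0) = 0.24×4.2/(1+1.08)×log₁₀(177.3/78.9)
    = 0.48462 × 0.35163 = 0.1704 m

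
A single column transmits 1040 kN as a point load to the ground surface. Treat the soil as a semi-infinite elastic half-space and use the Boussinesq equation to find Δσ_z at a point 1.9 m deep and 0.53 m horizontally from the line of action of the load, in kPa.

Δσ_z ≈ 114 kPa

Boussinesq vertical stress below a point load on an elastic half-space:
Δσ_z = 3P/(2πz²) · [1 + (r/z)²]^(−5/2)
r/z = 0.53/1.9 = 0.27895; [1+(r/z)²]^(−5/2) = 0.82917.
Δσ_z = 3×1040/(2π×1.9²) × 0.82917 = 137.55 × 0.82917 = 114.1 kPa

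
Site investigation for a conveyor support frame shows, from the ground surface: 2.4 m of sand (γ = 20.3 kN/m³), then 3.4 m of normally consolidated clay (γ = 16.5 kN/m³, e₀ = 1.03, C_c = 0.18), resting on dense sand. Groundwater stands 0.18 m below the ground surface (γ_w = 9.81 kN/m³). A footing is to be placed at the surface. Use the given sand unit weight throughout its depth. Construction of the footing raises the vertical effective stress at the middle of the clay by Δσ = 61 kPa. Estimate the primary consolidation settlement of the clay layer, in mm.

S_c ≈ 125 mm

Mid-depth of clay below the ground surface: z = 2.4 + 3.4/2 = 4.1 m.
Total vertical stress at mid-clay: σ_v = 20.3×2.4 + 16.5×1.7 = 76.77 kPa.
Pore pressure: u = 9.81×(4.1 − 0.18) = 38.455 kPa.
Initial effective stress: σ'_0 = σ_v − u = 76.77 − 38.455 = 38.315 kPa.
Final effective stress: σ'_f = σ'_0 + Δσ = 38.315 + 61 = 99.315 kPa.
Normally consolidated clay, so the full stress increment lies on the virgin compression line:
S_c = C_c·H/(1+e₀)·log₁₀(σ'_f/σ'_0) = 0.18×3.4/(1+1.03)×log₁₀(99.315/38.315)
    = 0.30148 × 0.41365 = 0.1247 m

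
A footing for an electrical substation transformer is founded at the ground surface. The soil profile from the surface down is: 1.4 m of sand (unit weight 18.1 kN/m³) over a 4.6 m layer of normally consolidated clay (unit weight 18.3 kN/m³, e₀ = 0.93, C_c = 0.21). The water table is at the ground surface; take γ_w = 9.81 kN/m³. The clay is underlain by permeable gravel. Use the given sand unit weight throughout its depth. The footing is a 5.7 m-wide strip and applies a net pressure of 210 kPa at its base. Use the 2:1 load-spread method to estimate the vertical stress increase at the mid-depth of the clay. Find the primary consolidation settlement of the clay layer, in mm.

S_c ≈ 354 mm

Mid-depth of clay below the ground surface: z = 1.4 + 4.6/2 = 3.7 m.
Total vertical stress at mid-clay: σ_v = 18.1×1.4 + 18.3×2.3 = 67.43 kPa.
Pore pressure: u = 9.81×(3.7 − 0) = 36.297 kPa.
Initial effective stress: σ'_0 = σ_v − u = 67.43 − 36.297 = 31.133 kPa.
Stress increase at mid-clay by the 2:1 spreading method:
Δσ = qB/(B+z) = 210×5.7/(5.7+3.7) = 127.34 kPa
Final effective stress: σ'_f = σ'_0 + Δσ = 31.133 + 127.34 = 158.47 kPa.
Normally consolidated clay, so the full stress increment lies on the virgin compression line:
S_c = C_c·H/(1+e₀)·log₁₀(σ'_f/σ'_0) = 0.21×4.6/(1+0.93)×log₁₀(158.47/31.133)
    = 0.50052 × 0.70673 = 0.3537 m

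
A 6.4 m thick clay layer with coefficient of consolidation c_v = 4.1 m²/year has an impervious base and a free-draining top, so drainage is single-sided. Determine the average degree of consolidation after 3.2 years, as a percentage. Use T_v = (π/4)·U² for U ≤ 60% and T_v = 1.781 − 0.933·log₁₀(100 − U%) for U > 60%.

U ≈ 63.2 %

Drainage path length: H_d = H = 6.4 m (single drainage).
T_v = c_v·t/H_d² = 4.1×3.2/6.4² = 0.32031.
T_v = 0.32031 corresponds to the U > 60% branch:
U = 1 − 10^((1.781 − T_v)/0.933)/100 = 0.6322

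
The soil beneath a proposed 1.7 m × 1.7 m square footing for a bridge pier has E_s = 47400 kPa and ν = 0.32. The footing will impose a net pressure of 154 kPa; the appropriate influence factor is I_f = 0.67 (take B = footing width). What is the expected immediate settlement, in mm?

S_e ≈ 3.32 mm

Immediate (elastic) settlement: S_e = q·B·(1−ν²)/E_s · I_f.
S_e = 154 × 1.7 × (1 − 0.32²) / 47400 × 0.67
    = 154 × 1.7 × 0.8976 / 47400 × 0.67
    = 0.003322 m = 3.322 mm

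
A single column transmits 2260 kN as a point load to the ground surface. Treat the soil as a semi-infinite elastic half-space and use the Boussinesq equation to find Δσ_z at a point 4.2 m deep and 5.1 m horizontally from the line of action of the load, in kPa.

Boussinesq vertical stress below a point load on an elastic half-space:
Δσ_z = 3P/(2πz²) · [1 + (r/z)²]^(−5/2)
r/z = 5.1/4.2 = 1.2143; [1+(r/z)²]^(−5/2) = 0.10382.
Δσ_z = 3×2260/(2π×4.2²) × 0.10382 = 61.172 × 0.10382 = 6.351 kPa

Δσ_z ≈ 6.35 kPa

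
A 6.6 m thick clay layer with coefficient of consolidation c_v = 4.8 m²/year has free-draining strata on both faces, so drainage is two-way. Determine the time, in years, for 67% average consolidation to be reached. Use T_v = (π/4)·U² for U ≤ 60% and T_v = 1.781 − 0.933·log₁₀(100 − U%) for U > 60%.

Drainage path length: H_d = H/2 = 3.3 m (double drainage).
U > 60%: T_v = 1.781 − 0.933·log₁₀(100 − 67) = 0.36423.
t = T_v·H_d²/c_v = 0.36423×3.3²/4.8 = 0.8263 years.

t ≈ 0.826 years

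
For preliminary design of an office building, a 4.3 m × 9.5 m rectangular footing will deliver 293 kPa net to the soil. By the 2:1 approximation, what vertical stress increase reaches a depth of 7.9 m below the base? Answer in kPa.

Δσ_z ≈ 56.4 kPa

By the 2:1 method the load spreads at 1 horizontal : 2 vertical, so at depth z the loaded area has grown by z in each plan dimension:
Δσ = qBL/((B+z)(L+z)) = 293×4.3×9.5/((4.3+7.9)(9.5+7.9)) = 56.383 kPa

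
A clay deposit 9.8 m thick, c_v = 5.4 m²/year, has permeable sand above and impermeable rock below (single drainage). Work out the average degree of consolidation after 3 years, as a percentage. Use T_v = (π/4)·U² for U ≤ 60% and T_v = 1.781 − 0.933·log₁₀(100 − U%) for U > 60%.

Drainage path length: H_d = H = 9.8 m (single drainage).
T_v = c_v·t/H_d² = 5.4×3/9.8² = 0.16868.
T_v = 0.16868 corresponds to the U ≤ 60% branch:
U = √(4T_v/π) = 0.4634

U ≈ 46.3 %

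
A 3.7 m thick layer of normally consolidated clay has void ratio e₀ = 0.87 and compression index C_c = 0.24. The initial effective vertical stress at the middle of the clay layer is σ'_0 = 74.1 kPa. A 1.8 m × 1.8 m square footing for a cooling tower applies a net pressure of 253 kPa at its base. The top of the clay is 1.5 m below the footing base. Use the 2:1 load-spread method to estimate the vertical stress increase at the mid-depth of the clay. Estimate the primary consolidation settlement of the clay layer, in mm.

S_c ≈ 71.9 mm

Mid-depth of clay below the footing base: z = 1.5 + 3.7/2 = 3.35 m.
Stress increase at mid-clay by the 2:1 spreading method:
Δσ = qBL/((B+z)(L+z)) = 253×1.8×1.8/((1.8+3.35)(1.8+3.35)) = 30.907 kPa
Final effective stress: σ'_f = σ'_0 + Δσ = 74.1 + 30.907 = 105.01 kPa.
Normally consolidated clay, so the full stress increment lies on the virgin compression line:
S_c = C_c·H/(1+e₀)·log₁₀(σ'_f/σ'_0) = 0.24×3.7/(1+0.87)×log₁₀(105.01/74.1)
    = 0.47487 × 0.15141 = 0.0719 m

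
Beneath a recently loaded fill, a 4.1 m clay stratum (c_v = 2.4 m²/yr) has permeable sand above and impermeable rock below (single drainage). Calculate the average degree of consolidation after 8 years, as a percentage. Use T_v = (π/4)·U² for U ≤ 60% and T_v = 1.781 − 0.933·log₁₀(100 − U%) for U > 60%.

U ≈ 95.2 %

Drainage path length: H_d = H = 4.1 m (single drainage).
T_v = c_v·t/H_d² = 2.4×8/4.1² = 1.1422.
T_v = 1.1422 corresponds to the U > 60% branch:
U = 1 − 10^((1.781 − T_v)/0.933)/100 = 0.9516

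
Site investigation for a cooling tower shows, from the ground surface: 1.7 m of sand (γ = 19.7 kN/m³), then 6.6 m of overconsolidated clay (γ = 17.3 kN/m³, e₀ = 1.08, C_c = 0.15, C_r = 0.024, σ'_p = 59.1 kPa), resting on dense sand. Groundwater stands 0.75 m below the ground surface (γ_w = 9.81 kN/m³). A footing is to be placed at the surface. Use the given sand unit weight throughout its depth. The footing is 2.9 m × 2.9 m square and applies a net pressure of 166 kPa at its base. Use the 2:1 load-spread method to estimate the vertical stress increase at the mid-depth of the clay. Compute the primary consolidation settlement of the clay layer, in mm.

S_c ≈ 44.9 mm

Mid-depth of clay below the ground surface: z = 1.7 + 6.6/2 = 5 m.
Total vertical stress at mid-clay: σ_v = 19.7×1.7 + 17.3×3.3 = 90.58 kPa.
Pore pressure: u = 9.81×(5 − 0.75) = 41.693 kPa.
Initial effective stress: σ'_0 = σ_v − u = 90.58 − 41.693 = 48.887 kPa.
Stress increase at mid-clay by the 2:1 spreading method:
Δσ = qBL/((B+z)(L+z)) = 166×2.9×2.9/((2.9+5)(2.9+5)) = 22.369 kPa
Final effective stress: σ'_f = 48.887 + 22.369 = 71.256 kPa.
σ'_f = 71.256 > σ'_p = 59.1 kPa, so the stress path crosses the preconsolidation pressure — recompression up to σ'_p, then virgin compression beyond:
S_c = H/(1+e₀)·[C_r·log₁₀(σ'_p/σ'_0) + C_c·log₁₀(σ'_f/σ'_p)]
    = 6.6/2.08 × [0.024×log₁₀(59.1/48.887) + 0.15×log₁₀(71.256/59.1)]
    = 3.1731 × [0.0019775 + 0.012185] = 0.04494 m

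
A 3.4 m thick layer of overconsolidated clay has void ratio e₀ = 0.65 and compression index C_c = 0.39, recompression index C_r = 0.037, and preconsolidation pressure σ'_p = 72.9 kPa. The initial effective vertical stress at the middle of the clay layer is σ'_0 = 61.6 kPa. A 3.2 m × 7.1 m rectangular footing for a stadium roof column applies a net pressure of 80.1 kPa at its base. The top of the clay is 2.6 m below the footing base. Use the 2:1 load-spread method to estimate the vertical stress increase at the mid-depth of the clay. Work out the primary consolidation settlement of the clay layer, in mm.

Mid-depth of clay below the footing base: z = 2.6 + 3.4/2 = 4.3 m.
Stress increase at mid-clay by the 2:1 spreading method:
Δσ = qBL/((B+z)(L+z)) = 80.1×3.2×7.1/((3.2+4.3)(7.1+4.3)) = 21.285 kPa
Final effective stress: σ'_f = 61.6 + 21.285 = 82.885 kPa.
σ'_f = 82.885 > σ'_p = 72.9 kPa, so the stress path crosses the preconsolidation pressure — recompression up to σ'_p, then virgin compression beyond:
S_c = H/(1+e₀)·[C_r·log₁₀(σ'_p/σ'_0) + C_c·log₁₀(σ'_f/σ'_p)]
    = 3.4/1.65 × [0.037×log₁₀(72.9/61.6) + 0.39×log₁₀(82.885/72.9)]
    = 2.0606 × [0.0027064 + 0.021742] = 0.05038 m

S_c ≈ 50.4 mm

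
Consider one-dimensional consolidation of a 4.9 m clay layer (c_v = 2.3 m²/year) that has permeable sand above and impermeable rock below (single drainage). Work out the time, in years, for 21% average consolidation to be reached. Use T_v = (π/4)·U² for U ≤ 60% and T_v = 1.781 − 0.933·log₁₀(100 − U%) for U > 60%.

Drainage path length: H_d = H = 4.9 m (single drainage).
U ≤ 60%: T_v = (π/4)·U² = (π/4)×0.21² = 0.034636.
t = T_v·H_d²/c_v = 0.034636×4.9²/2.3 = 0.3616 years.

t ≈ 0.362 years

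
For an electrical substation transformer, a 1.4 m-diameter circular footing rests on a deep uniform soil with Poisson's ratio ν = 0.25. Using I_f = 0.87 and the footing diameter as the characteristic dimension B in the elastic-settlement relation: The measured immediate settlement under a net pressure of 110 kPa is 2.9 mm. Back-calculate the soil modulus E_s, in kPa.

S_e = q·B·(1−ν²)/E_s · I_f  ⇒  E_s = q·B·(1−ν²)·I_f / S_e.
E_s = 110 × 1.4 × 0.9375 × 0.87 / 0.0029 = 43310 kPa

E_s ≈ 43300 kPa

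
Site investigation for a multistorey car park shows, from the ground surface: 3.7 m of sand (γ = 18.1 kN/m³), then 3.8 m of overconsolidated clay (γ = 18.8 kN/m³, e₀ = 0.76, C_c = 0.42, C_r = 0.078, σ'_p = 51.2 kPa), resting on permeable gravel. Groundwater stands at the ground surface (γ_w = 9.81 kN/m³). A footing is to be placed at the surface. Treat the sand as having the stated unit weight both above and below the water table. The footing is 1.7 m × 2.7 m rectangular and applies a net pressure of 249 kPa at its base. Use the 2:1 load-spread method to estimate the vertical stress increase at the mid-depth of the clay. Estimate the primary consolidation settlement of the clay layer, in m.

Mid-depth of clay below the ground surface: z = 3.7 + 3.8/2 = 5.6 m.
Total vertical stress at mid-clay: σ_v = 18.1×3.7 + 18.8×1.9 = 102.69 kPa.
Pore pressure: u = 9.81×(5.6 − 0) = 54.936 kPa.
Initial effective stress: σ'_0 = σ_v − u = 102.69 − 54.936 = 47.754 kPa.
Stress increase at mid-clay by the 2:1 spreading method:
Δσ = qBL/((B+z)(L+z)) = 249×1.7×2.7/((1.7+5.6)(2.7+5.6)) = 18.863 kPa
Final effective stress: σ'_f = 47.754 + 18.863 = 66.617 kPa.
σ'_f = 66.617 > σ'_p = 51.2 kPa, so the stress path crosses the preconsolidation pressure — recompression up to σ'_p, then virgin compression beyond:
S_c = H/(1+e₀)·[C_r·log₁₀(σ'_p/σ'_0) + C_c·log₁₀(σ'_f/σ'_p)]
    = 3.8/1.76 × [0.078×log₁₀(51.2/47.754) + 0.42×log₁₀(66.617/51.2)]
    = 2.1591 × [0.0023603 + 0.048012] = 0.1088 m

S_c ≈ 0.109 m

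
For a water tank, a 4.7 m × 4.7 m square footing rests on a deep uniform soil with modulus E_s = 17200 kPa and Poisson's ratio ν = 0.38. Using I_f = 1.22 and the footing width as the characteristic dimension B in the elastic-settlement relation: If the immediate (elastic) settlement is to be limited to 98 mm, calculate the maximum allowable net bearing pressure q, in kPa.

S_e = q·B·(1−ν²)/E_s · I_f  ⇒  q = S_e·E_s / (B·(1−ν²)·I_f).
q = 0.098 × 17200 / (4.7 × 0.8556 × 1.22) = 343.6 kPa

q ≈ 344 kPa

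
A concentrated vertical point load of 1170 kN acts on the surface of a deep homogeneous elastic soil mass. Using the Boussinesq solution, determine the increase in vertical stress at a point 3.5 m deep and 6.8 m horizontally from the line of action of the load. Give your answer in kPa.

Boussinesq vertical stress below a point load on an elastic half-space:
Δσ_z = 3P/(2πz²) · [1 + (r/z)²]^(−5/2)
r/z = 6.8/3.5 = 1.9429; [1+(r/z)²]^(−5/2) = 0.020074.
Δσ_z = 3×1170/(2π×3.5²) × 0.020074 = 45.603 × 0.020074 = 0.9154 kPa

Δσ_z ≈ 0.915 kPa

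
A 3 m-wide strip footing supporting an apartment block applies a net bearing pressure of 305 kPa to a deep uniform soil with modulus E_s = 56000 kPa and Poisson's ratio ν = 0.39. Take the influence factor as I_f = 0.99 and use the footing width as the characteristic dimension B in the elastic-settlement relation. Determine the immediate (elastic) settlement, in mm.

S_e ≈ 13.7 mm

Immediate (elastic) settlement: S_e = q·B·(1−ν²)/E_s · I_f.
S_e = 305 × 3 × (1 − 0.39²) / 56000 × 0.99
    = 305 × 3 × 0.8479 / 56000 × 0.99
    = 0.01372 m = 13.72 mm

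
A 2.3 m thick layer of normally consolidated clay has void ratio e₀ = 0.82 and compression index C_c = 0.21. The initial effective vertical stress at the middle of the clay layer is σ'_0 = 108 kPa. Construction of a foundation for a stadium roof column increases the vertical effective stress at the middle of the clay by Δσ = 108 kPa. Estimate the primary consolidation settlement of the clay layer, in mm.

S_c ≈ 79.9 mm

Final effective stress: σ'_f = σ'_0 + Δσ = 108 + 108 = 216 kPa.
Normally consolidated clay, so the full stress increment lies on the virgin compression line:
S_c = C_c·H/(1+e₀)·log₁₀(σ'_f/σ'_0) = 0.21×2.3/(1+0.82)×log₁₀(216/108)
    = 0.26538 × 0.30103 = 0.07989 m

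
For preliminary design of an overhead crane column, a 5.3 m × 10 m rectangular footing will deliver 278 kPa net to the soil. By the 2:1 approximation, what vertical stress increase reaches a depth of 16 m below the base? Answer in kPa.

Δσ_z ≈ 26.6 kPa

By the 2:1 method the load spreads at 1 horizontal : 2 vertical, so at depth z the loaded area has grown by z in each plan dimension:
Δσ = qBL/((B+z)(L+z)) = 278×5.3×10/((5.3+16)(10+16)) = 26.605 kPa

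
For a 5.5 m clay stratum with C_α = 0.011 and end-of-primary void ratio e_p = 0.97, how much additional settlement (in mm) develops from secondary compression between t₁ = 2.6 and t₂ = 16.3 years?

S_s ≈ 24.5 mm

Secondary compression: S_s = C_α·H/(1+e_p)·log₁₀(t₂/t₁)
S_s = 0.011×5.5/(1+0.97)×log₁₀(16.3/2.6)
    = 0.03071 × 0.7972 = 0.02448 m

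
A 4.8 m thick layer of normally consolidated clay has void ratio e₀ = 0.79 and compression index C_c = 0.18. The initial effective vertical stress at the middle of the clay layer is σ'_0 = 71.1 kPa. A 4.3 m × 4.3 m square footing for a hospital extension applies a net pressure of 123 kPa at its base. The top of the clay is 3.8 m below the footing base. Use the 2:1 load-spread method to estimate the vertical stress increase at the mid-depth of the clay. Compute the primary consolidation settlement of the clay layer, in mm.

Mid-depth of clay below the footing base: z = 3.8 + 4.8/2 = 6.2 m.
Stress increase at mid-clay by the 2:1 spreading method:
Δσ = qBL/((B+z)(L+z)) = 123×4.3×4.3/((4.3+6.2)(4.3+6.2)) = 20.628 kPa
Final effective stress: σ'_f = σ'_0 + Δσ = 71.1 + 20.628 = 91.728 kPa.
Normally consolidated clay, so the full stress increment lies on the virgin compression line:
S_c = C_c·H/(1+e₀)·log₁₀(σ'_f/σ'_0) = 0.18×4.8/(1+0.79)×log₁₀(91.728/71.1)
    = 0.48268 × 0.11063 = 0.0534 m

S_c ≈ 53.4 mm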